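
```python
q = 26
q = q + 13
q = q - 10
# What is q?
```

Trace:
`q = 26` → q = 26
`q = q + 13` → q = 39
`q = q - 10` → q = 29
So q = 29

Answer: 29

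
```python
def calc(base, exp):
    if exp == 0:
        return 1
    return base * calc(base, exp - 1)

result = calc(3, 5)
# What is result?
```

calc(3, 5) = 3 * 3 * 3 * 3 * 3 = 243

Answer: 243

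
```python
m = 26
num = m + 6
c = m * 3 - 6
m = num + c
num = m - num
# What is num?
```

Trace:
`m = 26` → m = 26
`num = m + 6` → num = 32
`c = m * 3 - 6` → c = 72
`m = num + c` → m = 104
`num = m - num` → num = 72
So num = 72

Answer: 72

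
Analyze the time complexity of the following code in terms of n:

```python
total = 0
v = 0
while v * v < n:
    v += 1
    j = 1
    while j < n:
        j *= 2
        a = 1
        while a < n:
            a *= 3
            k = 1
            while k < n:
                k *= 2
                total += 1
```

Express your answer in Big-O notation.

Each loop level contributes: √n × log n × log n × log n. Multiplying the contributions gives O(√n log^3 n).

Answer: O(√n log^3 n)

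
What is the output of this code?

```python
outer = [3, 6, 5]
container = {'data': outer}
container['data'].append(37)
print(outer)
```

Key concept: dict holds reference to list.
Step by step:
`outer = [3, 6, 5]` → outer = [3, 6, 5]
`container = {'data': outer}` → container = {'data': [3, 6, 5]}
`container['data'].append(37)` → outer = [3, 6, 5, 37]; container = {'data': [3, 6, 5, 37]}
`print(outer)` → prints [3, 6, 5, 37]

Answer: [3, 6, 5, 37]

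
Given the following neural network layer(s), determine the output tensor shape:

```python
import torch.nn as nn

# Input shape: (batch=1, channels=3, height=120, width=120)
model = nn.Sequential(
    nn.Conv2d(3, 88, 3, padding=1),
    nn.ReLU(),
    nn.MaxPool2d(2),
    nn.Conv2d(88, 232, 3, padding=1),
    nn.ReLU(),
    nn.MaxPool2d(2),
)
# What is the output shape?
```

Input: (1, 3, 120, 120) -> after first Conv2d: (1, 88, 120, 120) -> after first MaxPool2d: (1, 88, 60, 60) -> after second Conv2d: (1, 232, 60, 60) -> Output: (1, 232, 30, 30)

Answer: (1, 232, 30, 30)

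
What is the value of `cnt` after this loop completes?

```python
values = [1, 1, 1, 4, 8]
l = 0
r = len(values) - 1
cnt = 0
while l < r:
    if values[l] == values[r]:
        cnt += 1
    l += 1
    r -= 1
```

Count matching pairs from ends
`cnt` takes the values: 0

Answer: 0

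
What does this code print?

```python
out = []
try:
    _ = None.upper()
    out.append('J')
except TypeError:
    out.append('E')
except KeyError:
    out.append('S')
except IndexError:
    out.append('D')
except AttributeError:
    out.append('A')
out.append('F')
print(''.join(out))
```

Execution trace: 'A' (except AttributeError) → 'F' (after the try/except). Output: AF

Answer: AF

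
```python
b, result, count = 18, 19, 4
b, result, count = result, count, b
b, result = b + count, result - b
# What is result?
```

Trace:
`b, result, count = 18, 19, 4` → b = 18; result = 19; count = 4
`b, result, count = result, count, b` → b = 19; result = 4; count = 18
`b, result = b + count, result - b` → b = 37; result = -15
So result = -15

Answer: -15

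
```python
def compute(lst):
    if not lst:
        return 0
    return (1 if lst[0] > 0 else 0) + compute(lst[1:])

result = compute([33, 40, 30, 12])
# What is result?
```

Count of positive elements in [33, 40, 30, 12] = 4

Answer: 4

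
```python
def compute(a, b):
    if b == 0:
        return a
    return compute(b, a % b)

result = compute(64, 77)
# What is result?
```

compute(64, 77) -> compute(77, 64) -> compute(64, 13) -> compute(13, 12) -> compute(12, 1) -> compute(1, 0) -> 1

Answer: 1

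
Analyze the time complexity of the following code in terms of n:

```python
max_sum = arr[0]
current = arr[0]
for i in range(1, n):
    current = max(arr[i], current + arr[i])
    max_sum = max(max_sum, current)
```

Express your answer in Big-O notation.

This is Kadane's algorithm for maximum subarray. Time complexity: O(n).

Answer: O(n)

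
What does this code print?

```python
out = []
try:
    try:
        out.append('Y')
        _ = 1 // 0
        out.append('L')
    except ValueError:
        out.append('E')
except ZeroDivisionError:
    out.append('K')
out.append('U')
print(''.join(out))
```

Execution trace: 'Y' (try body) → 'K' (outer except ZeroDivisionError) → 'U' (after the try/except). Output: YKU

Answer: YKU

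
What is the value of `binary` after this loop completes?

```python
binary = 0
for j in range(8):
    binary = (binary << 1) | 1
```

Build 8 consecutive 1-bits: 0b11111111
`binary` takes the values: 0 → 1 → 3 → 7 → 15 → 31 → 63 → 127 → 255

Answer: 255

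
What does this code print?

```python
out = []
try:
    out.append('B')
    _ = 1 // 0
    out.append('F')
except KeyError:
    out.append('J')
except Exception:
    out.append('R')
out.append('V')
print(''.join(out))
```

Execution trace: 'B' (try body) → 'R' (except Exception) → 'V' (after the try/except). Output: BRV

Answer: BRV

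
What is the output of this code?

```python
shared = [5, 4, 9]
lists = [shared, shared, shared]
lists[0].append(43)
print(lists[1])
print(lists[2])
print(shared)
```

Key concept: list of same reference.
Step by step:
`shared = [5, 4, 9]` → shared = [5, 4, 9]
`lists = [shared, shared, shared]` → lists = [[5, 4, 9], [5, 4, 9], [5, 4, 9]]
`lists[0].append(43)` → shared = [5, 4, 9, 43]; lists = [[5, 4, 9, 43], [5, 4, 9, 43], [5, 4, 9, 43]]
`print(lists[1])` → prints [5, 4, 9, 43]
`print(lists[2])` → prints [5, 4, 9, 43]
`print(shared)` → prints [5, 4, 9, 43]

Answer:
[5, 4, 9, 43]
[5, 4, 9, 43]
[5, 4, 9, 43]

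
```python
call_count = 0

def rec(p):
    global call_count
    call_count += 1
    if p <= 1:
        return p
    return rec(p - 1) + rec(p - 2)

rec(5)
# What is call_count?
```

Calls(p) = 1 + Calls(p-1) + Calls(p-2); Calls(0)=Calls(1)=1. For p=5 this gives 15.

Answer: 15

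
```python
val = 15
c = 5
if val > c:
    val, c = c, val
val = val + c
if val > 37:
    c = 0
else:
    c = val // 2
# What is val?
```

Trace:
`val = 15` → val = 15
`c = 5` → c = 5
`if val > c: ...` → val > c is True → val = 5; c = 15
`val = val + c` → val = 20
`if val > 37: ...` → val > 37 is False, take else branch → c = 10
So val = 20

Answer: 20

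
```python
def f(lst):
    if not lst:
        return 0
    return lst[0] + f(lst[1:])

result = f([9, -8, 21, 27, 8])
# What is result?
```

9 + (-8) + 21 + 27 + 8 + 0 = 57

Answer: 57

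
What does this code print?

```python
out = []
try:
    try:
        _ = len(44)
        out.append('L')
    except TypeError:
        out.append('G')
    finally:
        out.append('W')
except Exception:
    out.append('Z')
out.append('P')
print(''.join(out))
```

Execution trace: 'G' (inner except TypeError) → 'W' (inner finally) → 'P' (after the try/except). Output: GWP

Answer: GWP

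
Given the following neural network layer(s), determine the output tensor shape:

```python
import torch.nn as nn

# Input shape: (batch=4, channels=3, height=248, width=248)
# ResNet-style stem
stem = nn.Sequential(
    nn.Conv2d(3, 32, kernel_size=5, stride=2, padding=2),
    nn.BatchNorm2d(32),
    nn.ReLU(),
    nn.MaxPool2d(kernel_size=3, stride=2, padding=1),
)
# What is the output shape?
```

Input: (4, 3, 248, 248) -> after Conv2d 5x5 stride=2: (4, 32, 124, 124) -> Output: (4, 32, 62, 62)

Answer: (4, 32, 62, 62)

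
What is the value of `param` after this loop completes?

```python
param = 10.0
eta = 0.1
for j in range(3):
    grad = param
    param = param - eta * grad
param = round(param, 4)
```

Gradient descent: w = 10.0 * (1 - 0.1)^3
`param` takes the values: 10.0 → 9.0 → 8.1 → 7.29

Answer: 7.29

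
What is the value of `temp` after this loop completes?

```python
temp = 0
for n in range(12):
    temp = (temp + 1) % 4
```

Increment mod 4, 12 times = 0
`temp` takes the values: 0 → 1 → 2 → 3 → 0 → 1 → 2 → 3 → 0 → 1 → 2 → 3 → 0

Answer: 0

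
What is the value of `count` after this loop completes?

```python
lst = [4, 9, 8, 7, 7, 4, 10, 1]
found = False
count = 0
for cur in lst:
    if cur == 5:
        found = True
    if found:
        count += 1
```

Count elements after first 5 in [4, 9, 8, 7, 7, 4, 10, 1]
`count` takes the values: 0

Answer: 0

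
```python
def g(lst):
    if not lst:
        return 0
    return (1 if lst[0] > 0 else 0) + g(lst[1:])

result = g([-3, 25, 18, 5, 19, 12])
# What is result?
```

Count of positive elements in [-3, 25, 18, 5, 19, 12] = 5

Answer: 5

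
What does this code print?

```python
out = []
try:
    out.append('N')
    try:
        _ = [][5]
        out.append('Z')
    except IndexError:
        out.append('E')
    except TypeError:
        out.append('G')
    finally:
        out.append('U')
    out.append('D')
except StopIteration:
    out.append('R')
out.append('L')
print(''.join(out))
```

Execution trace: 'N' (try body) → 'E' (inner except IndexError) → 'U' (inner finally) → 'D' (try body, no exception) → 'L' (after the try/except). Output: NEUDL

Answer: NEUDL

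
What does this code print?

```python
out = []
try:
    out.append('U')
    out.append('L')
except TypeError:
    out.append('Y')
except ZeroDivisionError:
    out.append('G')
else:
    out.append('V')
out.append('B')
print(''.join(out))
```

Execution trace: 'U' (try body) → 'L' (try body, no exception) → 'V' (else) → 'B' (after the try/except). Output: ULVB

Answer: ULVB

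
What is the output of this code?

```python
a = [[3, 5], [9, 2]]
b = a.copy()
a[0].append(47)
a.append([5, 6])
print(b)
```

Key concept: shallow copy with nested lists.
Step by step:
`a = [[3, 5], [9, 2]]` → a = [[3, 5], [9, 2]]
`b = a.copy()` → b = [[3, 5], [9, 2]]
`a[0].append(47)` → a = [[3, 5, 47], [9, 2]]; b = [[3, 5, 47], [9, 2]]
`a.append([5, 6])` → a = [[3, 5, 47], [9, 2], [5, 6]]
`print(b)` → prints [[3, 5, 47], [9, 2]]

Answer: [[3, 5, 47], [9, 2]]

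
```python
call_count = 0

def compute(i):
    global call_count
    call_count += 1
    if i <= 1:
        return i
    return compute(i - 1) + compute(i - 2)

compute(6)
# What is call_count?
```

Calls(i) = 1 + Calls(i-1) + Calls(i-2); Calls(0)=Calls(1)=1. For i=6 this gives 25.

Answer: 25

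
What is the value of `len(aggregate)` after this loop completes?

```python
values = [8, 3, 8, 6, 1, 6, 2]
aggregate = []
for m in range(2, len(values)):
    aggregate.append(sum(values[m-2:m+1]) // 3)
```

Number of 3-element averages
`aggregate` takes the values: [] → [6] → [6, 5] → [6, 5, 5] → [6, 5, 5, 4] → [6, 5, 5, 4, 3]
So `len(aggregate)` = 5

Answer: 5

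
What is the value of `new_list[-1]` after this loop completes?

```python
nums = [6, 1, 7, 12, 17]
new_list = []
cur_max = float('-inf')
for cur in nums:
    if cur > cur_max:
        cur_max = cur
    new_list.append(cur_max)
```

Running max ends at 17
`new_list` takes the values: [] → [6] → [6, 6] → [6, 6, 7] → [6, 6, 7, 12] → [6, 6, 7, 12, 17]
So `new_list[-1]` = 17

Answer: 17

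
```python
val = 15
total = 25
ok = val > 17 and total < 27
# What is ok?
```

Trace:
`val = 15` → val = 15
`total = 25` → total = 25
`ok = val > 17 and total < 27` → ok = False
So ok = False

Answer: False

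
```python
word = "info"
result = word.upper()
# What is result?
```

Trace:
`word = "info"` → word = 'info'
`result = word.upper()` → result = 'INFO'
So result = 'INFO'

Answer: 'INFO'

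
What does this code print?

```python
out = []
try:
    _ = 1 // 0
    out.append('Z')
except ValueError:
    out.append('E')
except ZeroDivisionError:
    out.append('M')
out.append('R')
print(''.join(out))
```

Execution trace: 'M' (except ZeroDivisionError) → 'R' (after the try/except). Output: MR

Answer: MR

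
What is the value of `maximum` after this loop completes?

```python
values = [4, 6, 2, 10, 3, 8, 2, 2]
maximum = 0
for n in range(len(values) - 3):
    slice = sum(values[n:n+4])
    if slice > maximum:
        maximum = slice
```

Max sum of 4-element window in [4, 6, 2, 10, 3, 8, 2, 2]
`maximum` takes the values: 0 → 22 → 23

Answer: 23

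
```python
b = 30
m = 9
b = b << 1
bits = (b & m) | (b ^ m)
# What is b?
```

Trace:
`b = 30` → b = 30
`m = 9` → m = 9
`b = b << 1` → b = 60
`bits = (b & m) | (b ^ m)` → bits = 61
So b = 60

Answer: 60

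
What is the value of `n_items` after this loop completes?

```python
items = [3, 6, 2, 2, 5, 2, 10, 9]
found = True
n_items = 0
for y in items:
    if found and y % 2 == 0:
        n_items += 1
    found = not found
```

Count even values at even positions
`n_items` takes the values: 0 → 1 → 2

Answer: 2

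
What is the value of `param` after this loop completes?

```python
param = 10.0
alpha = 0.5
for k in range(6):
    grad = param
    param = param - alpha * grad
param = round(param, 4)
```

Gradient descent: w = 10.0 * (1 - 0.5)^6
`param` takes the values: 10.0 → 5.0 → 2.5 → 1.25 → 0.625 → 0.3125 → 0.15625 → 0.1562

Answer: 0.1562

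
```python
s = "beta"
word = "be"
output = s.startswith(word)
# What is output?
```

Trace:
`s = "beta"` → s = 'beta'
`word = "be"` → word = 'be'
`output = s.startswith(word)` → output = True
So output = True

Answer: True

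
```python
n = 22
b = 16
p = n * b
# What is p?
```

Trace:
`n = 22` → n = 22
`b = 16` → b = 16
`p = n * b` → p = 352
So p = 352

Answer: 352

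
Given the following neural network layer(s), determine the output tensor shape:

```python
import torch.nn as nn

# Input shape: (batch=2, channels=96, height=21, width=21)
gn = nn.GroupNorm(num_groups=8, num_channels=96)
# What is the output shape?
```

Input: (2, 96, 21, 21) -> Output: (2, 96, 21, 21)

Answer: (2, 96, 21, 21)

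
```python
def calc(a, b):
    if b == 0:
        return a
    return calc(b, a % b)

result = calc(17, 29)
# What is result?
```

calc(17, 29) -> calc(29, 17) -> calc(17, 12) -> calc(12, 5) -> calc(5, 2) -> calc(2, 1) -> calc(1, 0) -> 1

Answer: 1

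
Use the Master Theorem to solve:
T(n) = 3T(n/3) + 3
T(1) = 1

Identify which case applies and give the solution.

a=3, b=3, f(n)=3. log_3(3) = 1. Since c=0 < 1, Case 1 applies: T(n) = Θ(n^log_b(a)) = O(n).

Answer: O(n) - Case 1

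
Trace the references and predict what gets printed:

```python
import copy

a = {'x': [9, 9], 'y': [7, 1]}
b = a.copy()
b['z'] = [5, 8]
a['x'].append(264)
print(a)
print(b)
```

Key concept: shallow copy of dict with mutable values.
Step by step:
`a = {'x': [9, 9], 'y': [7, 1]}` → a = {'x': [9, 9], 'y': [7, 1]}
`b = a.copy()` → b = {'x': [9, 9], 'y': [7, 1]}
`b['z'] = [5, 8]` → b = {'x': [9, 9], 'y': [7, 1], 'z': [5, 8]}
`a['x'].append(264)` → a = {'x': [9, 9, 264], 'y': [7, 1]}; b = {'x': [9, 9, 264], 'y': [7, 1], 'z': [5, 8]}
`print(a)` → prints {'x': [9, 9, 264], 'y': [7, 1]}
`print(b)` → prints {'x': [9, 9, 264], 'y': [7, 1], 'z': [5, 8]}

Answer:
{'x': [9, 9, 264], 'y': [7, 1]}
{'x': [9, 9, 264], 'y': [7, 1], 'z': [5, 8]}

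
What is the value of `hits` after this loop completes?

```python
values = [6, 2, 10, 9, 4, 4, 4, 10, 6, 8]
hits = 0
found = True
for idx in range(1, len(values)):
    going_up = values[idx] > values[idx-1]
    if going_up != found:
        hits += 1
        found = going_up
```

Count direction changes in [6, 2, 10, 9, 4, 4, 4, 10, 6, 8]
`hits` takes the values: 0 → 1 → 2 → 3 → 4 → 5 → 6

Answer: 6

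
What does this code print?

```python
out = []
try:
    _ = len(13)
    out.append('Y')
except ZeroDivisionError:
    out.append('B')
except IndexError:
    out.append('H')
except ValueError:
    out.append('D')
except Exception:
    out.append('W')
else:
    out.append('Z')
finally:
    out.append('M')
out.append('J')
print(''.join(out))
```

Execution trace: 'W' (except Exception) → 'M' (finally) → 'J' (after the try/except). Output: WMJ

Answer: WMJ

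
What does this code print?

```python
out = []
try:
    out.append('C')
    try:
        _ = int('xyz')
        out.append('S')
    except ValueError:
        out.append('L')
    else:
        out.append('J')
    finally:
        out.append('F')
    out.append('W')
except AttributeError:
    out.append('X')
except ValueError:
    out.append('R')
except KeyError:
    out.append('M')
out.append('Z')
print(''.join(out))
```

Execution trace: 'C' (try body) → 'L' (inner except ValueError) → 'F' (inner finally) → 'W' (try body, no exception) → 'Z' (after the try/except). Output: CLFWZ

Answer: CLFWZ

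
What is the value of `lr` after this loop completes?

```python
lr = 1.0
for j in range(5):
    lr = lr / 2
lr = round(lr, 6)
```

Halving LR 5 times: 1 / 2^5
`lr` takes the values: 1.0 → 0.5 → 0.25 → 0.125 → 0.0625 → 0.03125

Answer: 0.03125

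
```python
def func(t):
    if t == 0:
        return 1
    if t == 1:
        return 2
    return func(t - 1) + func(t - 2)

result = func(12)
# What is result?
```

Build up from base cases: func(0)=1, func(1)=2, func(2)=3, func(3)=5, func(4)=8, func(5)=13, func(6)=21, ..., func(12)=377

Answer: 377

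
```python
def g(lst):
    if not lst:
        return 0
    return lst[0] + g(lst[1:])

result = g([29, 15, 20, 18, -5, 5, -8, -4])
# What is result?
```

29 + 15 + 20 + 18 + (-5) + 5 + (-8) + (-4) + 0 = 70

Answer: 70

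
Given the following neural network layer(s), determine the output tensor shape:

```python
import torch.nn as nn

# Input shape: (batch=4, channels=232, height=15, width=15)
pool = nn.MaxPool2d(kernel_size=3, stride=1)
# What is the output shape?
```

Input: (4, 232, 15, 15) -> Output: (4, 232, 13, 13)

Answer: (4, 232, 13, 13)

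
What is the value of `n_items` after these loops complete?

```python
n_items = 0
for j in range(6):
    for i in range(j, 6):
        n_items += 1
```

Upper triangle: 6 + 5 + ... + 1
`n_items` takes the values: 0 → 1 → 2 → 3 → 4 → 5 → 6 → 7 → 8 → 9 → 10 → 11 → 12 → 13 → 14 → 15 → 16 → 17 → 18 → 19 → 20 → 21

Answer: 21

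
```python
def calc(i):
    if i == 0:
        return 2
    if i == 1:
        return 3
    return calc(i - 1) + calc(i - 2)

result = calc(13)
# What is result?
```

Build up from base cases: calc(0)=2, calc(1)=3, calc(2)=5, calc(3)=8, calc(4)=13, calc(5)=21, calc(6)=34, ..., calc(13)=987

Answer: 987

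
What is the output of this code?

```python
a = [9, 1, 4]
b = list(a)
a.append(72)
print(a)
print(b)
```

Key concept: list() constructor creates copy.
Step by step:
`a = [9, 1, 4]` → a = [9, 1, 4]
`b = list(a)` → b = [9, 1, 4]
`a.append(72)` → a = [9, 1, 4, 72]
`print(a)` → prints [9, 1, 4, 72]
`print(b)` → prints [9, 1, 4]

Answer:
[9, 1, 4, 72]
[9, 1, 4]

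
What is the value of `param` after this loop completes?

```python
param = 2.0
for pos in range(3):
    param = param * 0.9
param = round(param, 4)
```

Exponential decay: 2.0 * 0.9^3
`param` takes the values: 2.0 → 1.8 → 1.62 → 1.458

Answer: 1.458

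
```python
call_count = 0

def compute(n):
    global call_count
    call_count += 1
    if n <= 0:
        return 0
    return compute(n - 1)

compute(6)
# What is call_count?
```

Linear recursion stepping by 1: 7 calls from n=6 down to ≤0.

Answer: 7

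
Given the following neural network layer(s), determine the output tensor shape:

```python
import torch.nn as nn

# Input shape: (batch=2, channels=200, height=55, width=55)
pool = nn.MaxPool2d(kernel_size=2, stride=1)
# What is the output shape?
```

Input: (2, 200, 55, 55) -> Output: (2, 200, 54, 54)

Answer: (2, 200, 54, 54)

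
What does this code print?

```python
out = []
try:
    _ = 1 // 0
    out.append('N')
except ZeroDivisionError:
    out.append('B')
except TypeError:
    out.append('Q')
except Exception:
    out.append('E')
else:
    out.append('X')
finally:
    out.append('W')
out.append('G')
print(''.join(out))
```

Execution trace: 'B' (except ZeroDivisionError) → 'W' (finally) → 'G' (after the try/except). Output: BWG

Answer: BWG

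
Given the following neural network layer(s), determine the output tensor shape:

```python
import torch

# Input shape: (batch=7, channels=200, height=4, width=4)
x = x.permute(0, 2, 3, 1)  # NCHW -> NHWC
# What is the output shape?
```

Input: (7, 200, 4, 4) -> Output: (7, 4, 4, 200)

Answer: (7, 4, 4, 200)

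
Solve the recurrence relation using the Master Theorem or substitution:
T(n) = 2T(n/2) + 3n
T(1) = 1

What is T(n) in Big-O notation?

By Master Theorem: a=2, b=2, f(n)=3n. Since log_2(2) = 1 and f(n) = Θ(n^1), Case 2 applies. T(n) = O(n log n).

Answer: O(n log n)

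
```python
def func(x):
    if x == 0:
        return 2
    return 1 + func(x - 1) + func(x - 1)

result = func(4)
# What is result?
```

func(x) = 1 + 2·func(x-1), func(0)=2. Closed form: (2+1)·2^4 - 1 = 47.

Answer: 47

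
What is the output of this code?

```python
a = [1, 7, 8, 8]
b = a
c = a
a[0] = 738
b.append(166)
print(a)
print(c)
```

Key concept: multiple aliases.
Step by step:
`a = [1, 7, 8, 8]` → a = [1, 7, 8, 8]
`b = a` → b = [1, 7, 8, 8] (same object as a)
`c = a` → c = [1, 7, 8, 8] (same object as a, b)
`a[0] = 738` → a = [738, 7, 8, 8] (same object as b, c); b = [738, 7, 8, 8] (same object as a, c); c = [738, 7, 8, 8] (same object as a, b)
`b.append(166)` → a = [738, 7, 8, 8, 166] (same object as b, c); b = [738, 7, 8, 8, 166] (same object as a, c); c = [738, 7, 8, 8, 166] (same object as a, b)
`print(a)` → prints [738, 7, 8, 8, 166]
`print(c)` → prints [738, 7, 8, 8, 166]

Answer:
[738, 7, 8, 8, 166]
[738, 7, 8, 8, 166]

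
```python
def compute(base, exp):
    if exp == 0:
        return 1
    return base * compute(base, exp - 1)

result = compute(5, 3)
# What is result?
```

compute(5, 3) = 5 * 5 * 5 = 125

Answer: 125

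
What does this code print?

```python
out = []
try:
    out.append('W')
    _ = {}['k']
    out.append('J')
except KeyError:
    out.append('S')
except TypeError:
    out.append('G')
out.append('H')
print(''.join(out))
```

Execution trace: 'W' (try body) → 'S' (except KeyError) → 'H' (after the try/except). Output: WSH

Answer: WSH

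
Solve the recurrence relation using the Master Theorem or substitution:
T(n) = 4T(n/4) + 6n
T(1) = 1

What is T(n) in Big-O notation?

By Master Theorem: a=4, b=4, f(n)=6n. Since log_4(4) = 1 and f(n) = Θ(n^1), Case 2 applies. T(n) = O(n log n).

Answer: O(n log n)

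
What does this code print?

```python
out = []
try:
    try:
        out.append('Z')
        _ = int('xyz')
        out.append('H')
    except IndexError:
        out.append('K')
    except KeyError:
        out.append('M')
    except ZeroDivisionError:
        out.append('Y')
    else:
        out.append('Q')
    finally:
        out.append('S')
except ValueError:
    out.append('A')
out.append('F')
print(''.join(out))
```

Execution trace: 'Z' (try body) → 'S' (finally) → 'A' (outer except ValueError) → 'F' (after the try/except). Output: ZSAF

Answer: ZSAF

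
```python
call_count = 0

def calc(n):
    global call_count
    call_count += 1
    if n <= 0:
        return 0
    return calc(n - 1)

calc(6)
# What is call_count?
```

Linear recursion stepping by 1: 7 calls from n=6 down to ≤0.

Answer: 7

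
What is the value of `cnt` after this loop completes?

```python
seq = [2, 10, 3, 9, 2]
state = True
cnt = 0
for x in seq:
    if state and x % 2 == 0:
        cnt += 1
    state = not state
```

Count even values at even positions
`cnt` takes the values: 0 → 1 → 2

Answer: 2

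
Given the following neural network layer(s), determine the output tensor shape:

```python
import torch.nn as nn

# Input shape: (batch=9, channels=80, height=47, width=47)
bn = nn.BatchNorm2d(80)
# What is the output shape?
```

Input: (9, 80, 47, 47) -> Output: (9, 80, 47, 47)

Answer: (9, 80, 47, 47)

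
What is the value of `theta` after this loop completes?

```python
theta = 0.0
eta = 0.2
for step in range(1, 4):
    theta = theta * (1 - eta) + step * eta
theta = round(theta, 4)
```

Moving average with lr=0.2
`theta` takes the values: 0.0 → 0.2 → 0.56 → 1.048

Answer: 1.048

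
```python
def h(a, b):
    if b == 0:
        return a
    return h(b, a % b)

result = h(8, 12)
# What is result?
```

h(8, 12) -> h(12, 8) -> h(8, 4) -> h(4, 0) -> 4

Answer: 4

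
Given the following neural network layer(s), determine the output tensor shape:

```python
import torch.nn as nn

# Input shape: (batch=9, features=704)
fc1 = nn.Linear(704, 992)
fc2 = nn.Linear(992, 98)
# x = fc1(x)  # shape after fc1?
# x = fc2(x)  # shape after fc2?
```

Input: (9, 704) -> after fc1: (9, 992) -> Output: (9, 98)

Answer: (9, 98)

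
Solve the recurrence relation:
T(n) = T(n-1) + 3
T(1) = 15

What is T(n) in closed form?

Unrolling: T(n) = T(1) + 3·(n-1) = 15 + 3(n-1) = 3n + 12.

Answer: T(n) = 3n + 12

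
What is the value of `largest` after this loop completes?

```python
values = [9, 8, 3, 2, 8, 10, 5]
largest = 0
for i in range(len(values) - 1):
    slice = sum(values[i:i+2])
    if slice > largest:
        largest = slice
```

Max sum of 2-element window in [9, 8, 3, 2, 8, 10, 5]
`largest` takes the values: 0 → 17 → 18

Answer: 18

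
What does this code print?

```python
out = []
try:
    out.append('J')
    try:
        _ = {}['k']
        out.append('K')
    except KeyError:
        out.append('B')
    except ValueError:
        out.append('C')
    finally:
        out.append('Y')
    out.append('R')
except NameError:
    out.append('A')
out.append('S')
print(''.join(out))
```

Execution trace: 'J' (try body) → 'B' (inner except KeyError) → 'Y' (inner finally) → 'R' (try body, no exception) → 'S' (after the try/except). Output: JBYRS

Answer: JBYRS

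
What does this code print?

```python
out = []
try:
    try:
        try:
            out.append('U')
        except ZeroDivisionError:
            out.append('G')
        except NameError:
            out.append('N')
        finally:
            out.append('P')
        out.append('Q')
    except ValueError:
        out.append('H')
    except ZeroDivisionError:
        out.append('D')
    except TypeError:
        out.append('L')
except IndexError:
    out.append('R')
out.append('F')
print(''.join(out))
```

Execution trace: 'U' (inner try body, no exception) → 'P' (inner finally) → 'Q' (try body, no exception) → 'F' (after the try/except). Output: UPQF

Answer: UPQF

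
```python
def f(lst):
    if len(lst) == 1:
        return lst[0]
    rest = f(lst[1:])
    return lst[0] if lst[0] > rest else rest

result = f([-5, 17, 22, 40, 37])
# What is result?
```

Recursive max over [-5, 17, 22, 40, 37] = 40

Answer: 40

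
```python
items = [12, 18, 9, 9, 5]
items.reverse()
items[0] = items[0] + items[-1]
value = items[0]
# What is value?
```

Trace:
`items = [12, 18, 9, 9, 5]` → items = [12, 18, 9, 9, 5]
`items.reverse()` → items = [5, 9, 9, 18, 12]
`items[0] = items[0] + items[-1]` → items = [17, 9, 9, 18, 12]
`value = items[0]` → value = 17
So value = 17

Answer: 17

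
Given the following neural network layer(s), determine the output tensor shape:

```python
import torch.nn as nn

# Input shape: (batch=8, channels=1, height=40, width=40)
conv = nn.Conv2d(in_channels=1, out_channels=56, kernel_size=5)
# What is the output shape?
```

Input: (8, 1, 40, 40) -> Output: (8, 56, 36, 36)

Answer: (8, 56, 36, 36)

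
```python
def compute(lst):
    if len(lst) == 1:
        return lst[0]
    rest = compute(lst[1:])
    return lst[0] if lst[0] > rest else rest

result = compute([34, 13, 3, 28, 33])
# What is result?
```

Recursive max over [34, 13, 3, 28, 33] = 34

Answer: 34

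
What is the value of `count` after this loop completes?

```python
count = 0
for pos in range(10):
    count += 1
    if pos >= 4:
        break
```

Loop breaks when pos reaches 4, count is 5
`count` takes the values: 0 → 1 → 2 → 3 → 4 → 5

Answer: 5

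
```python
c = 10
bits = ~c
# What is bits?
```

Trace:
`c = 10` → c = 10
`bits = ~c` → bits = -11
So bits = -11

Answer: -11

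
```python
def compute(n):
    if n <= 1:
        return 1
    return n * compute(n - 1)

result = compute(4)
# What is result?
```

compute(4) = 4 * 3 * 2 * 1 = 24

Answer: 24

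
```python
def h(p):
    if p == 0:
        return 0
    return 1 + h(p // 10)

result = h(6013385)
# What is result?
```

Count of digits of 6013385: 7

Answer: 7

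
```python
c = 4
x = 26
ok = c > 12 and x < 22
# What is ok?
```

Trace:
`c = 4` → c = 4
`x = 26` → x = 26
`ok = c > 12 and x < 22` → ok = False
So ok = False

Answer: False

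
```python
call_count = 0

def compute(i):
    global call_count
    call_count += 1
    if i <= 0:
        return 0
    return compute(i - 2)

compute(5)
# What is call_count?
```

Linear recursion stepping by 2: 4 calls from i=5 down to ≤0.

Answer: 4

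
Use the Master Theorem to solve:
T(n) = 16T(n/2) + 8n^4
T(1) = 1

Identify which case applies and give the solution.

a=16, b=2, f(n)=8n^4. log_2(16) = 4. Since c=4 = 4, Case 2 applies: T(n) = Θ(n^log_b(a) · log n) = O(n^4 log n).

Answer: O(n^4 log n) - Case 2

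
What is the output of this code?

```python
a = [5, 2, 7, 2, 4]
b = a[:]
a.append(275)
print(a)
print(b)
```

Key concept: slice [:] creates copy.
Step by step:
`a = [5, 2, 7, 2, 4]` → a = [5, 2, 7, 2, 4]
`b = a[:]` → b = [5, 2, 7, 2, 4]
`a.append(275)` → a = [5, 2, 7, 2, 4, 275]
`print(a)` → prints [5, 2, 7, 2, 4, 275]
`print(b)` → prints [5, 2, 7, 2, 4]

Answer:
[5, 2, 7, 2, 4, 275]
[5, 2, 7, 2, 4]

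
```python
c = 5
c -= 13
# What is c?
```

Trace:
`c = 5` → c = 5
`c -= 13` → c = -8
So c = -8

Answer: -8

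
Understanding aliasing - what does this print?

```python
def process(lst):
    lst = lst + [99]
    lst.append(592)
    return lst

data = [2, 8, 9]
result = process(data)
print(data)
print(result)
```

Key concept: rebinding parameter vs mutation.
Step by step:
`data = [2, 8, 9]` → data = [2, 8, 9]
`result = process(data)` → result = [2, 8, 9, 99, 592]
`print(data)` → prints [2, 8, 9]
`print(result)` → prints [2, 8, 9, 99, 592]

Answer:
[2, 8, 9]
[2, 8, 9, 99, 592]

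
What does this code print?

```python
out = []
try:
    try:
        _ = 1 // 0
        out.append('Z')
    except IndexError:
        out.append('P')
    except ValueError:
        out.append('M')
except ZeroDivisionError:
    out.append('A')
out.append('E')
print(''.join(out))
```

Execution trace: 'A' (outer except ZeroDivisionError) → 'E' (after the try/except). Output: AE

Answer: AE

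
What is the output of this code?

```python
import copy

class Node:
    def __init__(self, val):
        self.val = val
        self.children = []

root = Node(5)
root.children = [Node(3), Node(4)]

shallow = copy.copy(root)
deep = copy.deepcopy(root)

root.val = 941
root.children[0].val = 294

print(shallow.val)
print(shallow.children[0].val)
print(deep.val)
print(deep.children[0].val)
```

Key concept: deep copy with custom objects.
Step by step:
`root = Node(5)` → root = Node(val=5, children=[])
`root.children = [Node(3), Node(4)]` → root = Node(val=5, children=[Node(val=3, children=[]), Node(val=4, children=[])])
`shallow = copy.copy(root)` → shallow = Node(val=5, children=[Node(val=3, children=[]), Node(val=4, children=[])])
`deep = copy.deepcopy(root)` → deep = Node(val=5, children=[Node(val=3, children=[]), Node(val=4, children=[])])
`root.val = 941` → root = Node(val=941, children=[Node(val=3, children=[]), Node(val=4, children=[])])
`root.children[0].val = 294` → root = Node(val=941, children=[Node(val=294, children=[]), Node(val=4, children=[])]); shallow = Node(val=5, children=[Node(val=294, children=[]), Node(val=4, children=[])])
`print(shallow.val)` → prints 5
`print(shallow.children[0].val)` → prints 294
`print(deep.val)` → prints 5
`print(deep.children[0].val)` → prints 3

Answer:
5
294
5
3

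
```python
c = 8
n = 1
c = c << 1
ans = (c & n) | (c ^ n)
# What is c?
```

Trace:
`c = 8` → c = 8
`n = 1` → n = 1
`c = c << 1` → c = 16
`ans = (c & n) | (c ^ n)` → ans = 17
So c = 16

Answer: 16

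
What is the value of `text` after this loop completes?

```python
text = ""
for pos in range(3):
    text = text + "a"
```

Repeat 'a' 3 times
`text` takes the values: "" → "a" → "aa" → "aaa"

Answer: "aaa"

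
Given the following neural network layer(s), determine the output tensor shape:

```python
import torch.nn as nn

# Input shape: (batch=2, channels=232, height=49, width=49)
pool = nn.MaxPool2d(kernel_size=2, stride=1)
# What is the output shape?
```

Input: (2, 232, 49, 49) -> Output: (2, 232, 48, 48)

Answer: (2, 232, 48, 48)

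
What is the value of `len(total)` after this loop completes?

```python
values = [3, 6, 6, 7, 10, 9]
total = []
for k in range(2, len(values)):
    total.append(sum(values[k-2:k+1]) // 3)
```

Number of 3-element averages
`total` takes the values: [] → [5] → [5, 6] → [5, 6, 7] → [5, 6, 7, 8]
So `len(total)` = 4

Answer: 4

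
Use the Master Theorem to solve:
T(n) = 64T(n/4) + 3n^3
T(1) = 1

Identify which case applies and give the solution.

a=64, b=4, f(n)=3n^3. log_4(64) = 3. Since c=3 = 3, Case 2 applies: T(n) = Θ(n^log_b(a) · log n) = O(n^3 log n).

Answer: O(n^3 log n) - Case 2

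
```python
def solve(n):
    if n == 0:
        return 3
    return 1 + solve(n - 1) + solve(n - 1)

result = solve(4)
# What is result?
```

solve(n) = 1 + 2·solve(n-1), solve(0)=3. Closed form: (3+1)·2^4 - 1 = 63.

Answer: 63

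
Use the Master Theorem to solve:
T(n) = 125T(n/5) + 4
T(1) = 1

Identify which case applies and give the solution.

a=125, b=5, f(n)=4. log_5(125) = 3. Since c=0 < 3, Case 1 applies: T(n) = Θ(n^log_b(a)) = O(n^3).

Answer: O(n^3) - Case 1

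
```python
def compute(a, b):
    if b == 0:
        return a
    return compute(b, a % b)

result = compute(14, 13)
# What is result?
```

compute(14, 13) -> compute(13, 1) -> compute(1, 0) -> 1

Answer: 1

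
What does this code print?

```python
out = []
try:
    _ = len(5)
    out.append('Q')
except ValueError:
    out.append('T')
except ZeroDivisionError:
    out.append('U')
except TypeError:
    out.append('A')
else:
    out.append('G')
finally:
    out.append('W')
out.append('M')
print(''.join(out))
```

Execution trace: 'A' (except TypeError) → 'W' (finally) → 'M' (after the try/except). Output: AWM

Answer: AWM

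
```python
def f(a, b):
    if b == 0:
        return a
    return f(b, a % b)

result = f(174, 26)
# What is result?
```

f(174, 26) -> f(26, 18) -> f(18, 8) -> f(8, 2) -> f(2, 0) -> 2

Answer: 2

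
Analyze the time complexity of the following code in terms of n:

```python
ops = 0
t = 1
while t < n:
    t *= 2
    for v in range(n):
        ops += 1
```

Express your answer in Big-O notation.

Each loop level contributes: log n × n. Multiplying the contributions gives O(n log n).

Answer: O(n log n)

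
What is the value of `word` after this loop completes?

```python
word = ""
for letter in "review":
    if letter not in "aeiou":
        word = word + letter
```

Remove vowels from 'review'
`word` takes the values: "" → "r" → "rv" → "rvw"

Answer: "rvw"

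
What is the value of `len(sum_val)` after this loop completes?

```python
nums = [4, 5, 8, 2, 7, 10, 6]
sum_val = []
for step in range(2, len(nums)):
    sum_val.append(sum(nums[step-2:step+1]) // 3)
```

Number of 3-element averages
`sum_val` takes the values: [] → [5] → [5, 5] → [5, 5, 5] → [5, 5, 5, 6] → [5, 5, 5, 6, 7]
So `len(sum_val)` = 5

Answer: 5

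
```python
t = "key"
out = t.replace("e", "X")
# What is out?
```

Trace:
`t = "key"` → t = 'key'
`out = t.replace("e", "X")` → out = 'kXy'
So out = 'kXy'

Answer: 'kXy'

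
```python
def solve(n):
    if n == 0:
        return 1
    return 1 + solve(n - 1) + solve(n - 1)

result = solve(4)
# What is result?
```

solve(n) = 1 + 2·solve(n-1), solve(0)=1. Closed form: (1+1)·2^4 - 1 = 31.

Answer: 31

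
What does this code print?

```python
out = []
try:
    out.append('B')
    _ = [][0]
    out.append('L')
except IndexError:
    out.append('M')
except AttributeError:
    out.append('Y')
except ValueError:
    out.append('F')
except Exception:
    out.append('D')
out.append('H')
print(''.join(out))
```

Execution trace: 'B' (try body) → 'M' (except IndexError) → 'H' (after the try/except). Output: BMH

Answer: BMH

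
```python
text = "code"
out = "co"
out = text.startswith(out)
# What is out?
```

Trace:
`text = "code"` → text = 'code'
`out = "co"` → out = 'co'
`out = text.startswith(out)` → out = True
So out = True

Answer: True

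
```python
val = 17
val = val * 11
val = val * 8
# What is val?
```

Trace:
`val = 17` → val = 17
`val = val * 11` → val = 187
`val = val * 8` → val = 1496
So val = 1496

Answer: 1496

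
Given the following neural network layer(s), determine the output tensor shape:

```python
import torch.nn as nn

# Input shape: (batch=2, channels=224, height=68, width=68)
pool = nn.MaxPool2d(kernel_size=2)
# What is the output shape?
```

Input: (2, 224, 68, 68) -> Output: (2, 224, 34, 34)

Answer: (2, 224, 34, 34)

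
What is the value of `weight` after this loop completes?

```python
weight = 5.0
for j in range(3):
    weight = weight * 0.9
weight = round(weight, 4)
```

Exponential decay: 5.0 * 0.9^3
`weight` takes the values: 5.0 → 4.5 → 4.05 → 3.645

Answer: 3.645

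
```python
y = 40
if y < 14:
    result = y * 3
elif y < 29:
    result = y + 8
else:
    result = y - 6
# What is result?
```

Trace:
`y = 40` → y = 40
`if y < 14: ...` → y < 14 is False, y < 29 is False, take else branch → result = 34
So result = 34

Answer: 34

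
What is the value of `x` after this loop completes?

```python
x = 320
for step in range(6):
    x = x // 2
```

Halve 6 times: 320 // 2^6 = 5
`x` takes the values: 320 → 160 → 80 → 40 → 20 → 10 → 5

Answer: 5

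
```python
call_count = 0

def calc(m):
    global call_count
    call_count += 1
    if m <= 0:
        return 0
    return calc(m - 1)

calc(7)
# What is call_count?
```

Linear recursion stepping by 1: 8 calls from m=7 down to ≤0.

Answer: 8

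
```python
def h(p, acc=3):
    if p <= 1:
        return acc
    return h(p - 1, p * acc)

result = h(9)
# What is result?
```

Accumulator trace (n, acc): (9, 3) -> (8, 27) -> (7, 216) -> (6, 1512) -> (5, 9072) -> (4, 45360) -> (3, 181440) -> (2, 544320) -> (1, 1088640) -> return 1088640

Answer: 1088640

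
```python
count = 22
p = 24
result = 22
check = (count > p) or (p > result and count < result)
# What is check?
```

Trace:
`count = 22` → count = 22
`p = 24` → p = 24
`result = 22` → result = 22
`check = (count > p) or (p > result and count < result)` → check = False
So check = False

Answer: False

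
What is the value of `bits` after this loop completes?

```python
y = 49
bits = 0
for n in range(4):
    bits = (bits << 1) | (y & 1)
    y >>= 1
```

Reverse lowest 4 bits of 49
`bits` takes the values: 0 → 1 → 2 → 4 → 8

Answer: 8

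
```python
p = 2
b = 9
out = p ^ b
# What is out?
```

Trace:
`p = 2` → p = 2
`b = 9` → b = 9
`out = p ^ b` → out = 11
So out = 11

Answer: 11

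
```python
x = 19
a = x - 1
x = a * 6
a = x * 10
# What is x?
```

Trace:
`x = 19` → x = 19
`a = x - 1` → a = 18
`x = a * 6` → x = 108
`a = x * 10` → a = 1080
So x = 108

Answer: 108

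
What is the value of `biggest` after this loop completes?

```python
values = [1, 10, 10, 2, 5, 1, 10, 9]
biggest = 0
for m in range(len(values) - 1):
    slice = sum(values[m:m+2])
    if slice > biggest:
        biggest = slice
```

Max sum of 2-element window in [1, 10, 10, 2, 5, 1, 10, 9]
`biggest` takes the values: 0 → 11 → 20

Answer: 20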